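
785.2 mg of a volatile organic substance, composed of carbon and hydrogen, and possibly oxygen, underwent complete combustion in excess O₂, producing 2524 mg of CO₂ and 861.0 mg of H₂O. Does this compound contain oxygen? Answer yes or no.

mol C = 2.524 g CO₂ ÷ 44.009 g/mol = 0.057352 mol
mol H = 2 × 0.8610 g H₂O ÷ 18.015 g/mol = 0.095587 mol
C and H together account for 0.78521 g — essentially the entire 0.7852 g sample — so the compound contains no oxygen.

no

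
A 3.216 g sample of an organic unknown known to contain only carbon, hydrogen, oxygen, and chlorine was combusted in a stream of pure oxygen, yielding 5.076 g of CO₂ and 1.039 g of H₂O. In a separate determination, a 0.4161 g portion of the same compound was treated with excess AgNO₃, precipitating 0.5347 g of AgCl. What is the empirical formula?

C8H8Cl2O3

mol C = 5.076 g CO₂ ÷ 44.009 g/mol = 0.11534 mol
mol H = 2 × 1.039 g H₂O ÷ 18.015 g/mol = 0.11535 mol
From the AgCl data: mol Cl per gram of compound = (0.5347 ÷ 143.318) ÷ 0.4161 = 0.0089663 mol/g, so in the 3.216 g combustion sample mol Cl = 0.028836 mol
mass O = 3.216 − (1.3853 + 0.11627 + 1.0222) = 0.69216 g → mol O = 0.69216 ÷ 15.999 = 0.043263 mol
Divide by the smallest (0.028836 mol): C 4.000, H 4.000, Cl 1.000, O 1.500
Multiplying each by 2 gives whole numbers: C 8.00, H 8.00, Cl 2.00, O 3.00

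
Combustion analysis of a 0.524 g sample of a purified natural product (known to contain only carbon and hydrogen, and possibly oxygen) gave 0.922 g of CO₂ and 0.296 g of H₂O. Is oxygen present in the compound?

mol C = 0.922 g CO₂ ÷ 44.009 g/mol = 0.02095 mol
mol H = 2 × 0.296 g H₂O ÷ 18.015 g/mol = 0.03286 mol
C and H account for only 0.2848 g of the 0.524 g sample; the remaining 0.2392 g must be oxygen.

yes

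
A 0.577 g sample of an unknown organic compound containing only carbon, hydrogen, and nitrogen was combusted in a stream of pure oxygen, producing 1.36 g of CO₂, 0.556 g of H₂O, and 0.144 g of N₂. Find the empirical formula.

mol C = 1.36 g CO₂ ÷ 44.009 g/mol = 0.03090 mol
mol H = 2 × 0.556 g H₂O ÷ 18.015 g/mol = 0.06173 mol
mol N = 2 × 0.144 g N₂ ÷ 28.014 g/mol = 0.01028 mol
Divide by the smallest (0.01028 mol): C 3.006, H 6.004, N 1.000

C3H6N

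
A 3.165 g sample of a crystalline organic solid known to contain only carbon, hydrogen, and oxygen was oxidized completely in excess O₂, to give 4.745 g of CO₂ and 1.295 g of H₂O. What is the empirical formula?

mol C = 4.745 g CO₂ ÷ 44.009 g/mol = 0.10782 mol
mol H = 2 × 1.295 g H₂O ÷ 18.015 g/mol = 0.14377 mol
mass O = 3.165 − (1.2950 + 0.14492) = 1.7251 g → mol O = 1.7251 ÷ 15.999 = 0.10782 mol
Divide by the smallest (0.10782 mol): C 1.000, H 1.333, O 1.000
Multiplying each by 3 gives whole numbers: C 3.00, H 4.00, O 3.00

C3H4O3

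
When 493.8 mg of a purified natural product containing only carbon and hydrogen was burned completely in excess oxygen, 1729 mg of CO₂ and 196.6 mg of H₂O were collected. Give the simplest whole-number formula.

mol C = 1.729 g CO₂ ÷ 44.009 g/mol = 0.039287 mol
mol H = 2 × 0.1966 g H₂O ÷ 18.015 g/mol = 0.021826 mol
Divide by the smallest (0.021826 mol): C 1.800, H 1.000
Multiplying each by 5 gives whole numbers: C 9.00, H 5.00

C9H5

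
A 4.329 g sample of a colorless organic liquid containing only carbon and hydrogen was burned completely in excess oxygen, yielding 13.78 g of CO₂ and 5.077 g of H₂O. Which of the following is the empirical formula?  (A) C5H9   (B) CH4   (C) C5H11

(A) C5H9

mol C = 13.78 g CO₂ ÷ 44.009 g/mol = 0.31312 mol
mol H = 2 × 5.077 g H₂O ÷ 18.015 g/mol = 0.56364 mol
Divide by the smallest (0.31312 mol): C 1.000, H 1.800
Multiplying each by 5 gives whole numbers: C 5.00, H 9.00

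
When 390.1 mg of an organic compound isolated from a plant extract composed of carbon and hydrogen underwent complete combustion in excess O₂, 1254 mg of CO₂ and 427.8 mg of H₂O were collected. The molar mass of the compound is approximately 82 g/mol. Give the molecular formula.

mol C = 1.254 g CO₂ ÷ 44.009 g/mol = 0.028494 mol
mol H = 2 × 0.4278 g H₂O ÷ 18.015 g/mol = 0.047494 mol
Divide by the smallest (0.028494 mol): C 1.000, H 1.667
Multiplying each by 3 gives whole numbers: C 3.00, H 5.00
Empirical formula: C3H5
Empirical-formula mass = 41.07 g/mol; 82 ÷ 41.07 ≈ 2, so the molecular formula is C6H10.

C6H10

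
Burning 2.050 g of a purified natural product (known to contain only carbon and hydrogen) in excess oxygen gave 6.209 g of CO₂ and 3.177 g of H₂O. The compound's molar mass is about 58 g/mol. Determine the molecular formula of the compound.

C4H10

mol C = 6.209 g CO₂ ÷ 44.009 g/mol = 0.14108 mol
mol H = 2 × 3.177 g H₂O ÷ 18.015 g/mol = 0.35271 mol
Divide by the smallest (0.14108 mol): C 1.000, H 2.500
Multiplying each by 2 gives whole numbers: C 2.00, H 5.00
Empirical formula: C2H5
Empirical-formula mass = 29.06 g/mol; 58 ÷ 29.06 ≈ 2, so the molecular formula is C4H10.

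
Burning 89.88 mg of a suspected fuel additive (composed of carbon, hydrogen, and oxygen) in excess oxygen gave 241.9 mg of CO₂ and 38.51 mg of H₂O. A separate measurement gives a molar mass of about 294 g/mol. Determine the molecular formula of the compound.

C18H14O4

mol C = 0.2419 g CO₂ ÷ 44.009 g/mol = 0.0054966 mol
mol H = 2 × 0.03851 g H₂O ÷ 18.015 g/mol = 0.0042753 mol
mass O = 0.08988 − (0.066020 + 0.0043095) = 0.019551 g → mol O = 0.019551 ÷ 15.999 = 0.0012220 mol
Divide by the smallest (0.0012220 mol): C 4.498, H 3.499, O 1.000
Multiplying each by 2 gives whole numbers: C 9.00, H 7.00, O 2.00
Empirical formula: C9H7O2
Empirical-formula mass = 147.15 g/mol; 294 ÷ 147.15 ≈ 2, so the molecular formula is C18H14O4.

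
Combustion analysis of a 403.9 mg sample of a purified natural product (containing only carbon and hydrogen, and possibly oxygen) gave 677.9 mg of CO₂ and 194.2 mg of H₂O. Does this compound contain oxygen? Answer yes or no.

mol C = 0.6779 g CO₂ ÷ 44.009 g/mol = 0.015404 mol
mol H = 2 × 0.1942 g H₂O ÷ 18.015 g/mol = 0.021560 mol
C and H account for only 0.20675 g of the 0.4039 g sample; the remaining 0.19715 g must be oxygen.

yes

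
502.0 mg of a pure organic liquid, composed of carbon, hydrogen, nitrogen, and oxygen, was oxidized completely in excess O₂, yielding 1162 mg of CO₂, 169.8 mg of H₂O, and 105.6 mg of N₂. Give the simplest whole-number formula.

C7H5N2O

mol C = 1.162 g CO₂ ÷ 44.009 g/mol = 0.026404 mol
mol H = 2 × 0.1698 g H₂O ÷ 18.015 g/mol = 0.018851 mol
mol N = 2 × 0.1056 g N₂ ÷ 28.014 g/mol = 0.0075391 mol
mass O = 0.5020 − (0.31713 + 0.019002 + 0.10560) = 0.060264 g → mol O = 0.060264 ÷ 15.999 = 0.0037667 mol
Divide by the smallest (0.0037667 mol): C 7.010, H 5.005, N 2.002, O 1.000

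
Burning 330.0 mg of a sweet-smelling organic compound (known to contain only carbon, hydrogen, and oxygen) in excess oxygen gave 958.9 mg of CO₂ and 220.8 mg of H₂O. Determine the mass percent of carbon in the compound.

mol C = 0.9589 g CO₂ ÷ 44.009 g/mol = 0.021789 mol
mol H = 2 × 0.2208 g H₂O ÷ 18.015 g/mol = 0.024513 mol
mass O = 0.3300 − (0.26170 + 0.024709) = 0.043587 g → mol O = 0.043587 ÷ 15.999 = 0.0027243 mol
mass % C = 0.26170 g ÷ 0.3300 g × 100%

79.30%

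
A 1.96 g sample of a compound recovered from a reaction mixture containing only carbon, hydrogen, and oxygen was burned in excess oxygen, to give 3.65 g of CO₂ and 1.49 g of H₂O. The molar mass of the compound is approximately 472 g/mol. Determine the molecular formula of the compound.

C20H40O12

mol C = 3.65 g CO₂ ÷ 44.009 g/mol = 0.08294 mol
mol H = 2 × 1.49 g H₂O ÷ 18.015 g/mol = 0.1654 mol
mass O = 1.96 − (0.9962 + 0.1667) = 0.7971 g → mol O = 0.7971 ÷ 15.999 = 0.04982 mol
Divide by the smallest (0.04982 mol): C 1.665, H 3.320, O 1.000
Multiplying each by 3 gives whole numbers: C 4.99, H 9.96, O 3.00
Empirical formula: C5H10O3
Empirical-formula mass = 118.13 g/mol; 472 ÷ 118.13 ≈ 4, so the molecular formula is C20H40O12.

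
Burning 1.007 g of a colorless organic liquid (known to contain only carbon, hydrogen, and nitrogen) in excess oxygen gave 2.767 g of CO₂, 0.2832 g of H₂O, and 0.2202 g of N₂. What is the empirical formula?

C4H2N

mol C = 2.767 g CO₂ ÷ 44.009 g/mol = 0.062874 mol
mol H = 2 × 0.2832 g H₂O ÷ 18.015 g/mol = 0.031440 mol
mol N = 2 × 0.2202 g N₂ ÷ 28.014 g/mol = 0.015721 mol
Divide by the smallest (0.015721 mol): C 3.999, H 2.000, N 1.000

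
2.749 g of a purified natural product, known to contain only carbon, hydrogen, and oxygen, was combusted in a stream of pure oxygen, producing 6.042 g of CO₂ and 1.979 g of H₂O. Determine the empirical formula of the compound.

C5H8O2

mol C = 6.042 g CO₂ ÷ 44.009 g/mol = 0.13729 mol
mol H = 2 × 1.979 g H₂O ÷ 18.015 g/mol = 0.21971 mol
mass O = 2.749 − (1.6490 + 0.22146) = 0.87855 g → mol O = 0.87855 ÷ 15.999 = 0.054913 mol
Divide by the smallest (0.054913 mol): C 2.500, H 4.001, O 1.000
Multiplying each by 2 gives whole numbers: C 5.00, H 8.00, O 2.00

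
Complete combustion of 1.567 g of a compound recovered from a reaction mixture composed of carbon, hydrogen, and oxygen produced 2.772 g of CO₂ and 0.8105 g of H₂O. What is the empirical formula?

mol C = 2.772 g CO₂ ÷ 44.009 g/mol = 0.062987 mol
mol H = 2 × 0.8105 g H₂O ÷ 18.015 g/mol = 0.089981 mol
mass O = 1.567 − (0.75654 + 0.090700) = 0.71976 g → mol O = 0.71976 ÷ 15.999 = 0.044988 mol
Divide by the smallest (0.044988 mol): C 1.400, H 2.000, O 1.000
Multiplying each by 5 gives whole numbers: C 7.00, H 10.00, O 5.00

C7H10O5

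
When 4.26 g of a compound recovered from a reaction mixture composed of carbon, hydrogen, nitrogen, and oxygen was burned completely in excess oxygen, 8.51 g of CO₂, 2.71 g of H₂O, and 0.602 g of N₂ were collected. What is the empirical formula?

C9H14N2O3

mol C = 8.51 g CO₂ ÷ 44.009 g/mol = 0.1934 mol
mol H = 2 × 2.71 g H₂O ÷ 18.015 g/mol = 0.3009 mol
mol N = 2 × 0.602 g N₂ ÷ 28.014 g/mol = 0.04298 mol
mass O = 4.26 − (2.323 + 0.3033 + 0.6020) = 1.032 g → mol O = 1.032 ÷ 15.999 = 0.06451 mol
Divide by the smallest (0.04298 mol): C 4.499, H 7.000, N 1.000, O 1.501
Multiplying each by 2 gives whole numbers: C 9.00, H 14.00, N 2.00, O 3.00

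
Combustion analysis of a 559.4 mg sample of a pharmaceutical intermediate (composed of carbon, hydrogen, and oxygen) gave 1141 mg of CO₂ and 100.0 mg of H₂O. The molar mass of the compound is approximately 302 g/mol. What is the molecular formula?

mol C = 1.141 g CO₂ ÷ 44.009 g/mol = 0.025927 mol
mol H = 2 × 0.1000 g H₂O ÷ 18.015 g/mol = 0.011102 mol
mass O = 0.5594 − (0.31140 + 0.011191) = 0.23681 g → mol O = 0.23681 ÷ 15.999 = 0.014801 mol
Divide by the smallest (0.011102 mol): C 2.335, H 1.000, O 1.333
Multiplying each by 3 gives whole numbers: C 7.01, H 3.00, O 4.00
Empirical formula: C7H3O4
Empirical-formula mass = 151.10 g/mol; 302 ÷ 151.10 ≈ 2, so the molecular formula is C14H6O8.

C14H6O8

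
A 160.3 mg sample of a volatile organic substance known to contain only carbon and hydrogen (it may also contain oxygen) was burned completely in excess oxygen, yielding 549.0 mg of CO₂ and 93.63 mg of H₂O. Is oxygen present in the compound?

mol C = 0.5490 g CO₂ ÷ 44.009 g/mol = 0.012475 mol
mol H = 2 × 0.09363 g H₂O ÷ 18.015 g/mol = 0.010395 mol
C and H together account for 0.16031 g — essentially the entire 0.1603 g sample — so the compound contains no oxygen.

no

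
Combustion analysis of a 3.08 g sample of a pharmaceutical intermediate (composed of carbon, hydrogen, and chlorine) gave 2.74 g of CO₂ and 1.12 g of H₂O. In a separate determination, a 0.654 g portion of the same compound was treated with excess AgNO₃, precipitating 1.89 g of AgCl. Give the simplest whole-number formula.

CH2Cl

mol C = 2.74 g CO₂ ÷ 44.009 g/mol = 0.06226 mol
mol H = 2 × 1.12 g H₂O ÷ 18.015 g/mol = 0.1243 mol
From the AgCl data: mol Cl per gram of compound = (1.89 ÷ 143.318) ÷ 0.654 = 0.02016 mol/g, so in the 3.08 g combustion sample mol Cl = 0.06211 mol
Divide by the smallest (0.06211 mol): C 1.002, H 2.002, Cl 1.000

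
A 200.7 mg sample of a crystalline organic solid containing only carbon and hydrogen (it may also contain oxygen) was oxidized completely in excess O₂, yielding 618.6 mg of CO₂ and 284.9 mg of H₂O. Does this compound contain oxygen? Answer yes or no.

mol C = 0.6186 g CO₂ ÷ 44.009 g/mol = 0.014056 mol
mol H = 2 × 0.2849 g H₂O ÷ 18.015 g/mol = 0.031629 mol
C and H together account for 0.20071 g — essentially the entire 0.2007 g sample — so the compound contains no oxygen.

no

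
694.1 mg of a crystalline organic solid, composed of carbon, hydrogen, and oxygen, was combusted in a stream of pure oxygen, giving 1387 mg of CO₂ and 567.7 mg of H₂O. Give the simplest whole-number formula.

mol C = 1.387 g CO₂ ÷ 44.009 g/mol = 0.031516 mol
mol H = 2 × 0.5677 g H₂O ÷ 18.015 g/mol = 0.063025 mol
mass O = 0.6941 − (0.37854 + 0.063529) = 0.25203 g → mol O = 0.25203 ÷ 15.999 = 0.015753 mol
Divide by the smallest (0.015753 mol): C 2.001, H 4.001, O 1.000

C2H4O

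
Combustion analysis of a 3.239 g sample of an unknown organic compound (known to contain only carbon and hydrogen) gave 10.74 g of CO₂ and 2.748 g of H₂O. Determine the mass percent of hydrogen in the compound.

9.49%

mol C = 10.74 g CO₂ ÷ 44.009 g/mol = 0.24404 mol
mol H = 2 × 2.748 g H₂O ÷ 18.015 g/mol = 0.30508 mol
mass % H = 0.30752 g ÷ 3.239 g × 100%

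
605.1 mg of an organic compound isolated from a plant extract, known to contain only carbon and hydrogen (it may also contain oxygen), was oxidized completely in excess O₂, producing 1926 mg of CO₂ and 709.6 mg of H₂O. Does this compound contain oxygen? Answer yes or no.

no

mol C = 1.926 g CO₂ ÷ 44.009 g/mol = 0.043764 mol
mol H = 2 × 0.7096 g H₂O ÷ 18.015 g/mol = 0.078779 mol
C and H together account for 0.60506 g — essentially the entire 0.6051 g sample — so the compound contains no oxygen.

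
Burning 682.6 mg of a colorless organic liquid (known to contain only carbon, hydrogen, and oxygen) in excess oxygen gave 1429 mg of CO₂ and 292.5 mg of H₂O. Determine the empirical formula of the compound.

mol C = 1.429 g CO₂ ÷ 44.009 g/mol = 0.032471 mol
mol H = 2 × 0.2925 g H₂O ÷ 18.015 g/mol = 0.032473 mol
mass O = 0.6826 − (0.39000 + 0.032733) = 0.25986 g → mol O = 0.25986 ÷ 15.999 = 0.016242 mol
Divide by the smallest (0.016242 mol): C 1.999, H 1.999, O 1.000

C2H2O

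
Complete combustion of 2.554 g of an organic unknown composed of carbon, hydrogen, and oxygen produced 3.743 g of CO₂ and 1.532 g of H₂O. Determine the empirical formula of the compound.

CH2O

mol C = 3.743 g CO₂ ÷ 44.009 g/mol = 0.085051 mol
mol H = 2 × 1.532 g H₂O ÷ 18.015 g/mol = 0.17008 mol
mass O = 2.554 − (1.0215 + 0.17144) = 1.3610 g → mol O = 1.3610 ÷ 15.999 = 0.085069 mol
Divide by the smallest (0.085051 mol): C 1.000, H 2.000, O 1.000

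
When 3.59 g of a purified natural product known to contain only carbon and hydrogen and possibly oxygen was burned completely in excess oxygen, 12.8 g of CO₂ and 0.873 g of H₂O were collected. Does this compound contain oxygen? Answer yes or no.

no

mol C = 12.8 g CO₂ ÷ 44.009 g/mol = 0.2908 mol
mol H = 2 × 0.873 g H₂O ÷ 18.015 g/mol = 0.09692 mol
C and H together account for 3.591 g — essentially the entire 3.59 g sample — so the compound contains no oxygen.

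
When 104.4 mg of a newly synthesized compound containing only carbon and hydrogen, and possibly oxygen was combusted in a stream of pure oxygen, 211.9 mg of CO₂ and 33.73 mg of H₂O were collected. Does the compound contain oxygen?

yes

mol C = 0.2119 g CO₂ ÷ 44.009 g/mol = 0.0048149 mol
mol H = 2 × 0.03373 g H₂O ÷ 18.015 g/mol = 0.0037447 mol
C and H account for only 0.061607 g of the 0.1044 g sample; the remaining 0.042793 g must be oxygen.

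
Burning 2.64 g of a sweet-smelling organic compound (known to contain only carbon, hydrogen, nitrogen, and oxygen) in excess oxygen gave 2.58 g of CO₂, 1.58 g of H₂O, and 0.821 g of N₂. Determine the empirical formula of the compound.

CH3NO

mol C = 2.58 g CO₂ ÷ 44.009 g/mol = 0.05862 mol
mol H = 2 × 1.58 g H₂O ÷ 18.015 g/mol = 0.1754 mol
mol N = 2 × 0.821 g N₂ ÷ 28.014 g/mol = 0.05861 mol
mass O = 2.64 − (0.7041 + 0.1768 + 0.8210) = 0.9381 g → mol O = 0.9381 ÷ 15.999 = 0.05863 mol
Divide by the smallest (0.05861 mol): C 1.000, H 2.993, N 1.000, O 1.000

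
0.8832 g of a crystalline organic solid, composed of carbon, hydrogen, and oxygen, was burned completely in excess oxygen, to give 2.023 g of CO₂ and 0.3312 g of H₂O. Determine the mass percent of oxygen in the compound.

mol C = 2.023 g CO₂ ÷ 44.009 g/mol = 0.045968 mol
mol H = 2 × 0.3312 g H₂O ÷ 18.015 g/mol = 0.036769 mol
mass O = 0.8832 − (0.55212 + 0.037064) = 0.29402 g → mol O = 0.29402 ÷ 15.999 = 0.018377 mol
mass % O = 0.29402 g ÷ 0.8832 g × 100%

33.29%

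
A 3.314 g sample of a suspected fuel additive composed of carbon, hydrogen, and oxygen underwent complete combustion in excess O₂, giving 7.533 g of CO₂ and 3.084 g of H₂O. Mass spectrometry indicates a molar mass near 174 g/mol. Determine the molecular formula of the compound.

C9H18O3

mol C = 7.533 g CO₂ ÷ 44.009 g/mol = 0.17117 mol
mol H = 2 × 3.084 g H₂O ÷ 18.015 g/mol = 0.34238 mol
mass O = 3.314 − (2.0559 + 0.34512) = 0.91296 g → mol O = 0.91296 ÷ 15.999 = 0.057064 mol
Divide by the smallest (0.057064 mol): C 3.000, H 6.000, O 1.000
Empirical formula: C3H6O
Empirical-formula mass = 58.08 g/mol; 174 ÷ 58.08 ≈ 3, so the molecular formula is C9H18O3.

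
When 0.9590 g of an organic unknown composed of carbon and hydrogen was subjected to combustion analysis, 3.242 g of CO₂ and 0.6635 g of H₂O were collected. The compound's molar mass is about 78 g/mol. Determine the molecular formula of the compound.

C6H6

mol C = 3.242 g CO₂ ÷ 44.009 g/mol = 0.073667 mol
mol H = 2 × 0.6635 g H₂O ÷ 18.015 g/mol = 0.073661 mol
Divide by the smallest (0.073661 mol): C 1.000, H 1.000
Empirical formula: CH
Empirical-formula mass = 13.02 g/mol; 78 ÷ 13.02 ≈ 6, so the molecular formula is C6H6.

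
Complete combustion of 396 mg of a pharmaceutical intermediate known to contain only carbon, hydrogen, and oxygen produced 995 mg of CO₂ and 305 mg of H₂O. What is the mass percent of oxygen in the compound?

mol C = 0.995 g CO₂ ÷ 44.009 g/mol = 0.02261 mol
mol H = 2 × 0.305 g H₂O ÷ 18.015 g/mol = 0.03386 mol
mass O = 0.396 − (0.2716 + 0.03413) = 0.09031 g → mol O = 0.09031 ÷ 15.999 = 0.005645 mol
mass % O = 0.09031 g ÷ 0.396 g × 100%

22.8%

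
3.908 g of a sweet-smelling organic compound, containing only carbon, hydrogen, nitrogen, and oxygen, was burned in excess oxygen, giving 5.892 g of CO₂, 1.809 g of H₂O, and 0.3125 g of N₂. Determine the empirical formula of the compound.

C6H9NO5

mol C = 5.892 g CO₂ ÷ 44.009 g/mol = 0.13388 mol
mol H = 2 × 1.809 g H₂O ÷ 18.015 g/mol = 0.20083 mol
mol N = 2 × 0.3125 g N₂ ÷ 28.014 g/mol = 0.022310 mol
mass O = 3.908 − (1.6081 + 0.20244 + 0.31250) = 1.7850 g → mol O = 1.7850 ÷ 15.999 = 0.11157 mol
Divide by the smallest (0.022310 mol): C 6.001, H 9.002, N 1.000, O 5.001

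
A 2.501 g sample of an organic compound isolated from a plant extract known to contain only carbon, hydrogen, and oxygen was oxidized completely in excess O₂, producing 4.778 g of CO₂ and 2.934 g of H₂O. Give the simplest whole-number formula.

mol C = 4.778 g CO₂ ÷ 44.009 g/mol = 0.10857 mol
mol H = 2 × 2.934 g H₂O ÷ 18.015 g/mol = 0.32573 mol
mass O = 2.501 − (1.3040 + 0.32833) = 0.86865 g → mol O = 0.86865 ÷ 15.999 = 0.054294 mol
Divide by the smallest (0.054294 mol): C 2.000, H 5.999, O 1.000

C2H6O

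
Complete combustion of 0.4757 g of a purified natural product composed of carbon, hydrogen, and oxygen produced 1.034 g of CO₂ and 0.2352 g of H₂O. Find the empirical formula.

mol C = 1.034 g CO₂ ÷ 44.009 g/mol = 0.023495 mol
mol H = 2 × 0.2352 g H₂O ÷ 18.015 g/mol = 0.026112 mol
mass O = 0.4757 − (0.28220 + 0.026320) = 0.16718 g → mol O = 0.16718 ÷ 15.999 = 0.010449 mol
Divide by the smallest (0.010449 mol): C 2.248, H 2.499, O 1.000
Multiplying each by 4 gives whole numbers: C 8.99, H 10.00, O 4.00

C9H10O4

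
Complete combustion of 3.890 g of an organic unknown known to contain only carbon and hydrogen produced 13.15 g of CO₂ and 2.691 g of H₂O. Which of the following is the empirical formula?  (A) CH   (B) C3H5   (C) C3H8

(A) CH

mol C = 13.15 g CO₂ ÷ 44.009 g/mol = 0.29880 mol
mol H = 2 × 2.691 g H₂O ÷ 18.015 g/mol = 0.29875 mol
Divide by the smallest (0.29875 mol): C 1.000, H 1.000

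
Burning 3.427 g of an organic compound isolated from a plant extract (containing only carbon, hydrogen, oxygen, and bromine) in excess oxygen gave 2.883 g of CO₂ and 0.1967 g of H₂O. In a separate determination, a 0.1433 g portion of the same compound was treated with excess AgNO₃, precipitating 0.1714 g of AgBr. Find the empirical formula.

C6H2Br2O5

mol C = 2.883 g CO₂ ÷ 44.009 g/mol = 0.065509 mol
mol H = 2 × 0.1967 g H₂O ÷ 18.015 g/mol = 0.021837 mol
From the AgBr data: mol Br per gram of compound = (0.1714 ÷ 187.772) ÷ 0.1433 = 0.0063699 mol/g, so in the 3.427 g combustion sample mol Br = 0.021830 mol
mass O = 3.427 − (0.78683 + 0.022012 + 1.7443) = 0.87387 g → mol O = 0.87387 ÷ 15.999 = 0.054621 mol
Divide by the smallest (0.021830 mol): C 3.001, H 1.000, Br 1.000, O 2.502
Multiplying each by 2 gives whole numbers: C 6.00, H 2.00, Br 2.00, O 5.00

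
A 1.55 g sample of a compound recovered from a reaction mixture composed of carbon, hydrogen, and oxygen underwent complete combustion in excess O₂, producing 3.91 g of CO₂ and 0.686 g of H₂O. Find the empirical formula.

C7H6O2

mol C = 3.91 g CO₂ ÷ 44.009 g/mol = 0.08885 mol
mol H = 2 × 0.686 g H₂O ÷ 18.015 g/mol = 0.07616 mol
mass O = 1.55 − (1.067 + 0.07677) = 0.4061 g → mol O = 0.4061 ÷ 15.999 = 0.02538 mol
Divide by the smallest (0.02538 mol): C 3.500, H 3.000, O 1.000
Multiplying each by 2 gives whole numbers: C 7.00, H 6.00, O 2.00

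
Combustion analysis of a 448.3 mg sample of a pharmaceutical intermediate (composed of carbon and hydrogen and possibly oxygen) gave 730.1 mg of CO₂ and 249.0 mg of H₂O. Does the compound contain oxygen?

yes

mol C = 0.7301 g CO₂ ÷ 44.009 g/mol = 0.016590 mol
mol H = 2 × 0.2490 g H₂O ÷ 18.015 g/mol = 0.027644 mol
C and H account for only 0.22712 g of the 0.4483 g sample; the remaining 0.22118 g must be oxygen.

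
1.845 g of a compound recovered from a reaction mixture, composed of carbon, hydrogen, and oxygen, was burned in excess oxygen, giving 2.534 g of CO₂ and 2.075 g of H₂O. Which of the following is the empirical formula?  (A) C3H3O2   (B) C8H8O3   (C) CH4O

mol C = 2.534 g CO₂ ÷ 44.009 g/mol = 0.057579 mol
mol H = 2 × 2.075 g H₂O ÷ 18.015 g/mol = 0.23036 mol
mass O = 1.845 − (0.69158 + 0.23221) = 0.92121 g → mol O = 0.92121 ÷ 15.999 = 0.057579 mol
Divide by the smallest (0.057579 mol): C 1.000, H 4.001, O 1.000

(C) CH4O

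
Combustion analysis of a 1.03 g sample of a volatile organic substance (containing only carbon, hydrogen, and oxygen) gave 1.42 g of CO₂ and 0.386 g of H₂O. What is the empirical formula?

mol C = 1.42 g CO₂ ÷ 44.009 g/mol = 0.03227 mol
mol H = 2 × 0.386 g H₂O ÷ 18.015 g/mol = 0.04285 mol
mass O = 1.03 − (0.3875 + 0.04320) = 0.5993 g → mol O = 0.5993 ÷ 15.999 = 0.03746 mol
Divide by the smallest (0.03227 mol): C 1.000, H 1.328, O 1.161
Multiplying each by 6 gives whole numbers: C 6.00, H 7.97, O 6.97

C6H8O7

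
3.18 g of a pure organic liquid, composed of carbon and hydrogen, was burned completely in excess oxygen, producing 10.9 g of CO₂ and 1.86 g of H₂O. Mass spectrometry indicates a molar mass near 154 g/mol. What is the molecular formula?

C12H10

mol C = 10.9 g CO₂ ÷ 44.009 g/mol = 0.2477 mol
mol H = 2 × 1.86 g H₂O ÷ 18.015 g/mol = 0.2065 mol
Divide by the smallest (0.2065 mol): C 1.199, H 1.000
Multiplying each by 5 gives whole numbers: C 6.00, H 5.00
Empirical formula: C6H5
Empirical-formula mass = 77.11 g/mol; 154 ÷ 77.11 ≈ 2, so the molecular formula is C12H10.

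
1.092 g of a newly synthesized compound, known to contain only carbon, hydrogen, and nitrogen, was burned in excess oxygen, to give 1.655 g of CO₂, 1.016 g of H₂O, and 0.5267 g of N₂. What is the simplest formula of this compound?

CH3N

mol C = 1.655 g CO₂ ÷ 44.009 g/mol = 0.037606 mol
mol H = 2 × 1.016 g H₂O ÷ 18.015 g/mol = 0.11279 mol
mol N = 2 × 0.5267 g N₂ ÷ 28.014 g/mol = 0.037603 mol
Divide by the smallest (0.037603 mol): C 1.000, H 3.000, N 1.000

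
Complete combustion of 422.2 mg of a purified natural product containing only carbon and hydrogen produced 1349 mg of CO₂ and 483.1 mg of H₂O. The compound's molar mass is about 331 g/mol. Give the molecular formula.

C24H42

mol C = 1.349 g CO₂ ÷ 44.009 g/mol = 0.030653 mol
mol H = 2 × 0.4831 g H₂O ÷ 18.015 g/mol = 0.053633 mol
Divide by the smallest (0.030653 mol): C 1.000, H 1.750
Multiplying each by 4 gives whole numbers: C 4.00, H 7.00
Empirical formula: C4H7
Empirical-formula mass = 55.10 g/mol; 331 ÷ 55.10 ≈ 6, so the molecular formula is C24H42.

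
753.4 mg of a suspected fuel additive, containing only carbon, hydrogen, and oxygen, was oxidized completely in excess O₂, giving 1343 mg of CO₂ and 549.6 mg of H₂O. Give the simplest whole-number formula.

C3H6O2

mol C = 1.343 g CO₂ ÷ 44.009 g/mol = 0.030516 mol
mol H = 2 × 0.5496 g H₂O ÷ 18.015 g/mol = 0.061016 mol
mass O = 0.7534 − (0.36653 + 0.061504) = 0.32536 g → mol O = 0.32536 ÷ 15.999 = 0.020336 mol
Divide by the smallest (0.020336 mol): C 1.501, H 3.000, O 1.000
Multiplying each by 2 gives whole numbers: C 3.00, H 6.00, O 2.00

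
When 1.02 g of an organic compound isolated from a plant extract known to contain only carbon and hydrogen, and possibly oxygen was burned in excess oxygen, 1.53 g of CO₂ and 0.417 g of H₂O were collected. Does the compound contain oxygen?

yes

mol C = 1.53 g CO₂ ÷ 44.009 g/mol = 0.03477 mol
mol H = 2 × 0.417 g H₂O ÷ 18.015 g/mol = 0.04629 mol
C and H account for only 0.4642 g of the 1.02 g sample; the remaining 0.5558 g must be oxygen.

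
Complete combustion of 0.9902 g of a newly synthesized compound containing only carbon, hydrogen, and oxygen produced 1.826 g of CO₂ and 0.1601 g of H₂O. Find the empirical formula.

mol C = 1.826 g CO₂ ÷ 44.009 g/mol = 0.041492 mol
mol H = 2 × 0.1601 g H₂O ÷ 18.015 g/mol = 0.017774 mol
mass O = 0.9902 − (0.49835 + 0.017916) = 0.47393 g → mol O = 0.47393 ÷ 15.999 = 0.029622 mol
Divide by the smallest (0.017774 mol): C 2.334, H 1.000, O 1.667
Multiplying each by 3 gives whole numbers: C 7.00, H 3.00, O 5.00

C7H3O5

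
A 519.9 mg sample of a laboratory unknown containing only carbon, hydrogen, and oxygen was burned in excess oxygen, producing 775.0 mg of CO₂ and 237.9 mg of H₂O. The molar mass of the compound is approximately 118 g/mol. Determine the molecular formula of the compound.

C4H6O4

mol C = 0.7750 g CO₂ ÷ 44.009 g/mol = 0.017610 mol
mol H = 2 × 0.2379 g H₂O ÷ 18.015 g/mol = 0.026411 mol
mass O = 0.5199 − (0.21151 + 0.026623) = 0.28176 g → mol O = 0.28176 ÷ 15.999 = 0.017611 mol
Divide by the smallest (0.017610 mol): C 1.000, H 1.500, O 1.000
Multiplying each by 2 gives whole numbers: C 2.00, H 3.00, O 2.00
Empirical formula: C2H3O2
Empirical-formula mass = 59.04 g/mol; 118 ÷ 59.04 ≈ 2, so the molecular formula is C4H6O4.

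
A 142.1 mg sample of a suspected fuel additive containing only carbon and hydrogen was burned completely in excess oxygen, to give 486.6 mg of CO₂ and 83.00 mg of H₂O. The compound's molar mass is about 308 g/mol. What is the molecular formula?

C24H20

mol C = 0.4866 g CO₂ ÷ 44.009 g/mol = 0.011057 mol
mol H = 2 × 0.08300 g H₂O ÷ 18.015 g/mol = 0.0092145 mol
Divide by the smallest (0.0092145 mol): C 1.200, H 1.000
Multiplying each by 5 gives whole numbers: C 6.00, H 5.00
Empirical formula: C6H5
Empirical-formula mass = 77.11 g/mol; 308 ÷ 77.11 ≈ 4, so the molecular formula is C24H20.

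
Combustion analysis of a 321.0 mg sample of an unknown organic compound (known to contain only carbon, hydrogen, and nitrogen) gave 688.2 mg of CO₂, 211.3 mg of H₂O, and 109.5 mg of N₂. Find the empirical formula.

C2H3N

mol C = 0.6882 g CO₂ ÷ 44.009 g/mol = 0.015638 mol
mol H = 2 × 0.2113 g H₂O ÷ 18.015 g/mol = 0.023458 mol
mol N = 2 × 0.1095 g N₂ ÷ 28.014 g/mol = 0.0078175 mol
Divide by the smallest (0.0078175 mol): C 2.000, H 3.001, N 1.000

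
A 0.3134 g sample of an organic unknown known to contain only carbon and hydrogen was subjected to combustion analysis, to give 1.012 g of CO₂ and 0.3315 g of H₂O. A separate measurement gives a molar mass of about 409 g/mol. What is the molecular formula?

C30H48

mol C = 1.012 g CO₂ ÷ 44.009 g/mol = 0.022995 mol
mol H = 2 × 0.3315 g H₂O ÷ 18.015 g/mol = 0.036803 mol
Divide by the smallest (0.022995 mol): C 1.000, H 1.600
Multiplying each by 5 gives whole numbers: C 5.00, H 8.00
Empirical formula: C5H8
Empirical-formula mass = 68.12 g/mol; 409 ÷ 68.12 ≈ 6, so the molecular formula is C30H48.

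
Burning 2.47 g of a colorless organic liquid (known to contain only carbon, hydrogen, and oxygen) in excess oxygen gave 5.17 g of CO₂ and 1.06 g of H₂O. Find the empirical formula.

mol C = 5.17 g CO₂ ÷ 44.009 g/mol = 0.1175 mol
mol H = 2 × 1.06 g H₂O ÷ 18.015 g/mol = 0.1177 mol
mass O = 2.47 − (1.411 + 0.1186) = 0.9404 g → mol O = 0.9404 ÷ 15.999 = 0.05878 mol
Divide by the smallest (0.05878 mol): C 1.999, H 2.002, O 1.000

C2H2O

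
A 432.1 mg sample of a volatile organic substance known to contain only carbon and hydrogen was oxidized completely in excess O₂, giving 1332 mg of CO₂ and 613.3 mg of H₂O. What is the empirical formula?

mol C = 1.332 g CO₂ ÷ 44.009 g/mol = 0.030267 mol
mol H = 2 × 0.6133 g H₂O ÷ 18.015 g/mol = 0.068088 mol
Divide by the smallest (0.030267 mol): C 1.000, H 2.250
Multiplying each by 4 gives whole numbers: C 4.00, H 9.00

C4H9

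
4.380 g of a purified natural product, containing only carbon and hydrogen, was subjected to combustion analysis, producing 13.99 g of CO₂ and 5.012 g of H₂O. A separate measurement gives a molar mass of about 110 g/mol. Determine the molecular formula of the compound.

mol C = 13.99 g CO₂ ÷ 44.009 g/mol = 0.31789 mol
mol H = 2 × 5.012 g H₂O ÷ 18.015 g/mol = 0.55643 mol
Divide by the smallest (0.31789 mol): C 1.000, H 1.750
Multiplying each by 4 gives whole numbers: C 4.00, H 7.00
Empirical formula: C4H7
Empirical-formula mass = 55.10 g/mol; 110 ÷ 55.10 ≈ 2, so the molecular formula is C8H14.

C8H14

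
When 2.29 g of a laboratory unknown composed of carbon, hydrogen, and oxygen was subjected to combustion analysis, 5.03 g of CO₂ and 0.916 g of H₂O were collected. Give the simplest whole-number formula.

C9H8O4

mol C = 5.03 g CO₂ ÷ 44.009 g/mol = 0.1143 mol
mol H = 2 × 0.916 g H₂O ÷ 18.015 g/mol = 0.1017 mol
mass O = 2.29 − (1.373 + 0.1025) = 0.8147 g → mol O = 0.8147 ÷ 15.999 = 0.05092 mol
Divide by the smallest (0.05092 mol): C 2.245, H 1.997, O 1.000
Multiplying each by 4 gives whole numbers: C 8.98, H 7.99, O 4.00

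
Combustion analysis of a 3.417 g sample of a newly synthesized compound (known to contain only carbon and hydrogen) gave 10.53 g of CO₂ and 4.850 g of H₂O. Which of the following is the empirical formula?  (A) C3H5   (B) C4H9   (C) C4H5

(B) C4H9

mol C = 10.53 g CO₂ ÷ 44.009 g/mol = 0.23927 mol
mol H = 2 × 4.850 g H₂O ÷ 18.015 g/mol = 0.53844 mol
Divide by the smallest (0.23927 mol): C 1.000, H 2.250
Multiplying each by 4 gives whole numbers: C 4.00, H 9.00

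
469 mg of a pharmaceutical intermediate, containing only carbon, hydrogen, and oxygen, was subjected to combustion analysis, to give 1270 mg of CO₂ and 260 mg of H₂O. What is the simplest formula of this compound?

mol C = 1.27 g CO₂ ÷ 44.009 g/mol = 0.02886 mol
mol H = 2 × 0.260 g H₂O ÷ 18.015 g/mol = 0.02886 mol
mass O = 0.469 − (0.3466 + 0.02910) = 0.09329 g → mol O = 0.09329 ÷ 15.999 = 0.005831 mol
Divide by the smallest (0.005831 mol): C 4.949, H 4.950, O 1.000

C5H5O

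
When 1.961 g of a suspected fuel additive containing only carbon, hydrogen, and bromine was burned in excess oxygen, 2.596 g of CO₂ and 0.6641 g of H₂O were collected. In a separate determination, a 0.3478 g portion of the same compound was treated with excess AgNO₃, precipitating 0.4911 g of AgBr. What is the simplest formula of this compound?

C4H5Br

mol C = 2.596 g CO₂ ÷ 44.009 g/mol = 0.058988 mol
mol H = 2 × 0.6641 g H₂O ÷ 18.015 g/mol = 0.073727 mol
From the AgBr data: mol Br per gram of compound = (0.4911 ÷ 187.772) ÷ 0.3478 = 0.0075199 mol/g, so in the 1.961 g combustion sample mol Br = 0.014746 mol
Divide by the smallest (0.014746 mol): C 4.000, H 5.000, Br 1.000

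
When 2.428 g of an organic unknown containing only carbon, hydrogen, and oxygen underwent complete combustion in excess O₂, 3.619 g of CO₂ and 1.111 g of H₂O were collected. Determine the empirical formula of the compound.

C2H3O2

mol C = 3.619 g CO₂ ÷ 44.009 g/mol = 0.082233 mol
mol H = 2 × 1.111 g H₂O ÷ 18.015 g/mol = 0.12334 mol
mass O = 2.428 − (0.98770 + 0.12433) = 1.3160 g → mol O = 1.3160 ÷ 15.999 = 0.082253 mol
Divide by the smallest (0.082233 mol): C 1.000, H 1.500, O 1.000
Multiplying each by 2 gives whole numbers: C 2.00, H 3.00, O 2.00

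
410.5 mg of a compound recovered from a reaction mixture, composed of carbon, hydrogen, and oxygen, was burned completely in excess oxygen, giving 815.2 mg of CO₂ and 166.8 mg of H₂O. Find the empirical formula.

mol C = 0.8152 g CO₂ ÷ 44.009 g/mol = 0.018523 mol
mol H = 2 × 0.1668 g H₂O ÷ 18.015 g/mol = 0.018518 mol
mass O = 0.4105 − (0.22249 + 0.018666) = 0.16935 g → mol O = 0.16935 ÷ 15.999 = 0.010585 mol
Divide by the smallest (0.010585 mol): C 1.750, H 1.749, O 1.000
Multiplying each by 4 gives whole numbers: C 7.00, H 7.00, O 4.00

C7H7O4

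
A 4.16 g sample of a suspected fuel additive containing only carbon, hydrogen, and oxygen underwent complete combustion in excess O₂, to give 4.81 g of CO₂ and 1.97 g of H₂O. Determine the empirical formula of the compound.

C2H4O3

mol C = 4.81 g CO₂ ÷ 44.009 g/mol = 0.1093 mol
mol H = 2 × 1.97 g H₂O ÷ 18.015 g/mol = 0.2187 mol
mass O = 4.16 − (1.313 + 0.2205) = 2.627 g → mol O = 2.627 ÷ 15.999 = 0.1642 mol
Divide by the smallest (0.1093 mol): C 1.000, H 2.001, O 1.502
Multiplying each by 2 gives whole numbers: C 2.00, H 4.00, O 3.00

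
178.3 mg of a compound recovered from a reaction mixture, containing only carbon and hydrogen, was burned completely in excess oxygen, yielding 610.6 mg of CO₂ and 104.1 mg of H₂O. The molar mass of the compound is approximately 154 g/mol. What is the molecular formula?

mol C = 0.6106 g CO₂ ÷ 44.009 g/mol = 0.013874 mol
mol H = 2 × 0.1041 g H₂O ÷ 18.015 g/mol = 0.011557 mol
Divide by the smallest (0.011557 mol): C 1.201, H 1.000
Multiplying each by 5 gives whole numbers: C 6.00, H 5.00
Empirical formula: C6H5
Empirical-formula mass = 77.11 g/mol; 154 ÷ 77.11 ≈ 2, so the molecular formula is C12H10.

C12H10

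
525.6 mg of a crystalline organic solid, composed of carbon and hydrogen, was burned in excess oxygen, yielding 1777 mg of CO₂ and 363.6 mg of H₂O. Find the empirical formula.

mol C = 1.777 g CO₂ ÷ 44.009 g/mol = 0.040378 mol
mol H = 2 × 0.3636 g H₂O ÷ 18.015 g/mol = 0.040366 mol
Divide by the smallest (0.040366 mol): C 1.000, H 1.000

CH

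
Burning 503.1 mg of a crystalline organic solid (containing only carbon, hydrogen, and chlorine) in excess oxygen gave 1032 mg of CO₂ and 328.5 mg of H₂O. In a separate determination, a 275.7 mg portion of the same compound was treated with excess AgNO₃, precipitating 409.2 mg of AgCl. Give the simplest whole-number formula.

C9H14Cl2

mol C = 1.032 g CO₂ ÷ 44.009 g/mol = 0.023450 mol
mol H = 2 × 0.3285 g H₂O ÷ 18.015 g/mol = 0.036470 mol
From the AgCl data: mol Cl per gram of compound = (0.4092 ÷ 143.318) ÷ 0.2757 = 0.010356 mol/g, so in the 0.5031 g combustion sample mol Cl = 0.0052102 mol
Divide by the smallest (0.0052102 mol): C 4.501, H 7.000, Cl 1.000
Multiplying each by 2 gives whole numbers: C 9.00, H 14.00, Cl 2.00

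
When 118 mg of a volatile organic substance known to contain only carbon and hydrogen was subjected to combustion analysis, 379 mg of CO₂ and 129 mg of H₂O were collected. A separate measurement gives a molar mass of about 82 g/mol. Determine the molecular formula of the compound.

C6H10

mol C = 0.379 g CO₂ ÷ 44.009 g/mol = 0.008612 mol
mol H = 2 × 0.129 g H₂O ÷ 18.015 g/mol = 0.01432 mol
Divide by the smallest (0.008612 mol): C 1.000, H 1.663
Multiplying each by 3 gives whole numbers: C 3.00, H 4.99
Empirical formula: C3H5
Empirical-formula mass = 41.07 g/mol; 82 ÷ 41.07 ≈ 2, so the molecular formula is C6H10.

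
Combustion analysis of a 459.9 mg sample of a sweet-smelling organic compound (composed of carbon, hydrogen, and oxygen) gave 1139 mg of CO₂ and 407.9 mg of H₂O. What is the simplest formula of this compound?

mol C = 1.139 g CO₂ ÷ 44.009 g/mol = 0.025881 mol
mol H = 2 × 0.4079 g H₂O ÷ 18.015 g/mol = 0.045284 mol
mass O = 0.4599 − (0.31086 + 0.045647) = 0.10340 g → mol O = 0.10340 ÷ 15.999 = 0.0064626 mol
Divide by the smallest (0.0064626 mol): C 4.005, H 7.007, O 1.000

C4H7O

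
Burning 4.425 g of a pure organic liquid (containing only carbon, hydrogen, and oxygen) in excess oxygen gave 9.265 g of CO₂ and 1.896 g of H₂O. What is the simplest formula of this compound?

mol C = 9.265 g CO₂ ÷ 44.009 g/mol = 0.21053 mol
mol H = 2 × 1.896 g H₂O ÷ 18.015 g/mol = 0.21049 mol
mass O = 4.425 − (2.5286 + 0.21218) = 1.6842 g → mol O = 1.6842 ÷ 15.999 = 0.10527 mol
Divide by the smallest (0.10527 mol): C 2.000, H 2.000, O 1.000

C2H2O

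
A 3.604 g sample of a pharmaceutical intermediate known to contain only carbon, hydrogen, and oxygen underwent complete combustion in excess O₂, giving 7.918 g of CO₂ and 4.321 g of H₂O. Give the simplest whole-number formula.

mol C = 7.918 g CO₂ ÷ 44.009 g/mol = 0.17992 mol
mol H = 2 × 4.321 g H₂O ÷ 18.015 g/mol = 0.47971 mol
mass O = 3.604 − (2.1610 + 0.48355) = 0.95946 g → mol O = 0.95946 ÷ 15.999 = 0.059970 mol
Divide by the smallest (0.059970 mol): C 3.000, H 7.999, O 1.000

C3H8O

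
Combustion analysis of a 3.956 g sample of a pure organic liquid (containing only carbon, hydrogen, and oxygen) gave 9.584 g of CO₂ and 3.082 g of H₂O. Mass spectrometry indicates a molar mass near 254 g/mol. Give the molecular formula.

C14H22O4

mol C = 9.584 g CO₂ ÷ 44.009 g/mol = 0.21777 mol
mol H = 2 × 3.082 g H₂O ÷ 18.015 g/mol = 0.34216 mol
mass O = 3.956 − (2.6157 + 0.34490) = 0.99542 g → mol O = 0.99542 ÷ 15.999 = 0.062218 mol
Divide by the smallest (0.062218 mol): C 3.500, H 5.499, O 1.000
Multiplying each by 2 gives whole numbers: C 7.00, H 11.00, O 2.00
Empirical formula: C7H11O2
Empirical-formula mass = 127.16 g/mol; 254 ÷ 127.16 ≈ 2, so the molecular formula is C14H22O4.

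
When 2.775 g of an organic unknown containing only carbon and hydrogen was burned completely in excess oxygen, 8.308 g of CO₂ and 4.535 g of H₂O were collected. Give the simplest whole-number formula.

mol C = 8.308 g CO₂ ÷ 44.009 g/mol = 0.18878 mol
mol H = 2 × 4.535 g H₂O ÷ 18.015 g/mol = 0.50347 mol
Divide by the smallest (0.18878 mol): C 1.000, H 2.667
Multiplying each by 3 gives whole numbers: C 3.00, H 8.00

C3H8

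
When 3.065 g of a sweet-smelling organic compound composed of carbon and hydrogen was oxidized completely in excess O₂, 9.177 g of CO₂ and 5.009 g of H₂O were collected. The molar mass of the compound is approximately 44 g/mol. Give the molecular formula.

mol C = 9.177 g CO₂ ÷ 44.009 g/mol = 0.20853 mol
mol H = 2 × 5.009 g H₂O ÷ 18.015 g/mol = 0.55609 mol
Divide by the smallest (0.20853 mol): C 1.000, H 2.667
Multiplying each by 3 gives whole numbers: C 3.00, H 8.00
Empirical formula: C3H8
Empirical-formula mass = 44.10 g/mol; 44 ÷ 44.10 ≈ 1, so the molecular formula is C3H8.

C3H8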